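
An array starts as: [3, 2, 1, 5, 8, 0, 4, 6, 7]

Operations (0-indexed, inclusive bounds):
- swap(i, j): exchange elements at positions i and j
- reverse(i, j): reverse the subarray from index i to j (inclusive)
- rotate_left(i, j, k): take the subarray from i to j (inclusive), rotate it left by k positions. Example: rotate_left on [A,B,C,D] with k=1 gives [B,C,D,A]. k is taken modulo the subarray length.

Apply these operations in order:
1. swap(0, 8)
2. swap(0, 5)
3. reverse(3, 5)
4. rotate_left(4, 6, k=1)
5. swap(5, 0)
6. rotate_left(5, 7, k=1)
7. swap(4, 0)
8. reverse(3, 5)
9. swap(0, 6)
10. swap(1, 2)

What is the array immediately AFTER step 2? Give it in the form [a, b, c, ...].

Answer: [0, 2, 1, 5, 8, 7, 4, 6, 3]

Derivation:
After 1 (swap(0, 8)): [7, 2, 1, 5, 8, 0, 4, 6, 3]
After 2 (swap(0, 5)): [0, 2, 1, 5, 8, 7, 4, 6, 3]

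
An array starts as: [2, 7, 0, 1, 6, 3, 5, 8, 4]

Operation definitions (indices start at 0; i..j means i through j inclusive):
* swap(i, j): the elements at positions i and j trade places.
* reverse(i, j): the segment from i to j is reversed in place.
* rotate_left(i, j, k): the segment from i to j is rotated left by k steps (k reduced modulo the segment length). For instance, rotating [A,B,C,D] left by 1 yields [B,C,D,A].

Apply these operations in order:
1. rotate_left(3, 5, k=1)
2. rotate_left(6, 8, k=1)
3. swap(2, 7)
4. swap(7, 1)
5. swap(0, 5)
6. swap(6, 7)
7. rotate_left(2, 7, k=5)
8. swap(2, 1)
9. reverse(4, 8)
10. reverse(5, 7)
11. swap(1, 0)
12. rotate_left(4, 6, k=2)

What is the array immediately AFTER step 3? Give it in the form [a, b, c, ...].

Answer: [2, 7, 4, 6, 3, 1, 8, 0, 5]

Derivation:
After 1 (rotate_left(3, 5, k=1)): [2, 7, 0, 6, 3, 1, 5, 8, 4]
After 2 (rotate_left(6, 8, k=1)): [2, 7, 0, 6, 3, 1, 8, 4, 5]
After 3 (swap(2, 7)): [2, 7, 4, 6, 3, 1, 8, 0, 5]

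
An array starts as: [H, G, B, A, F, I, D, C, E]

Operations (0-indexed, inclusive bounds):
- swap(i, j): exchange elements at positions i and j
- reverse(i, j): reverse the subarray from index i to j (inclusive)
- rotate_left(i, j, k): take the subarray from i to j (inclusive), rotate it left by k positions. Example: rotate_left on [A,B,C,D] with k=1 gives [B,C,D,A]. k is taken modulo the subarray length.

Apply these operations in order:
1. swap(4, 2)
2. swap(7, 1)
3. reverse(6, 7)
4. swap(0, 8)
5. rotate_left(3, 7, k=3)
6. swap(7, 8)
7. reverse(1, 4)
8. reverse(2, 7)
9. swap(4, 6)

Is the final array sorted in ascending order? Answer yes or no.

Answer: no

Derivation:
After 1 (swap(4, 2)): [H, G, F, A, B, I, D, C, E]
After 2 (swap(7, 1)): [H, C, F, A, B, I, D, G, E]
After 3 (reverse(6, 7)): [H, C, F, A, B, I, G, D, E]
After 4 (swap(0, 8)): [E, C, F, A, B, I, G, D, H]
After 5 (rotate_left(3, 7, k=3)): [E, C, F, G, D, A, B, I, H]
After 6 (swap(7, 8)): [E, C, F, G, D, A, B, H, I]
After 7 (reverse(1, 4)): [E, D, G, F, C, A, B, H, I]
After 8 (reverse(2, 7)): [E, D, H, B, A, C, F, G, I]
After 9 (swap(4, 6)): [E, D, H, B, F, C, A, G, I]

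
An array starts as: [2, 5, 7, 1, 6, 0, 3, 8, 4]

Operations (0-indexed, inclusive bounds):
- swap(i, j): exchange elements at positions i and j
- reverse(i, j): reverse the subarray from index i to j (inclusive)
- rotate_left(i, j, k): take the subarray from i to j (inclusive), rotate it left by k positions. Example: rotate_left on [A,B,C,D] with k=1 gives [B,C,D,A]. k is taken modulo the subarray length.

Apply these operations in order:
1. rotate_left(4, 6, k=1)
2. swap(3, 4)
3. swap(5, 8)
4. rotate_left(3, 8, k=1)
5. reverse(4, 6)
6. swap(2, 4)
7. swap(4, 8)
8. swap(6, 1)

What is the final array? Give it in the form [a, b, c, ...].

Answer: [2, 4, 8, 1, 0, 6, 5, 3, 7]

Derivation:
After 1 (rotate_left(4, 6, k=1)): [2, 5, 7, 1, 0, 3, 6, 8, 4]
After 2 (swap(3, 4)): [2, 5, 7, 0, 1, 3, 6, 8, 4]
After 3 (swap(5, 8)): [2, 5, 7, 0, 1, 4, 6, 8, 3]
After 4 (rotate_left(3, 8, k=1)): [2, 5, 7, 1, 4, 6, 8, 3, 0]
After 5 (reverse(4, 6)): [2, 5, 7, 1, 8, 6, 4, 3, 0]
After 6 (swap(2, 4)): [2, 5, 8, 1, 7, 6, 4, 3, 0]
After 7 (swap(4, 8)): [2, 5, 8, 1, 0, 6, 4, 3, 7]
After 8 (swap(6, 1)): [2, 4, 8, 1, 0, 6, 5, 3, 7]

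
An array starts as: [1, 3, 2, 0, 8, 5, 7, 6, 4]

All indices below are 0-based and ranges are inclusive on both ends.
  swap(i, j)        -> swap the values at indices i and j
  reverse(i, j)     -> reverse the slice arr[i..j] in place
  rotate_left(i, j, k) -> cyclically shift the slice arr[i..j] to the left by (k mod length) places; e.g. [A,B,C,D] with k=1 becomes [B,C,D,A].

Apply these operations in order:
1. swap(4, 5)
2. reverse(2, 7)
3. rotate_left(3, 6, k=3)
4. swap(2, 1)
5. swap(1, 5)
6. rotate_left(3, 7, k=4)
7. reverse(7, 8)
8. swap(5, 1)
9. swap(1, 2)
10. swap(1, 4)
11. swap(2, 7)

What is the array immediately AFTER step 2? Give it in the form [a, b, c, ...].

After 1 (swap(4, 5)): [1, 3, 2, 0, 5, 8, 7, 6, 4]
After 2 (reverse(2, 7)): [1, 3, 6, 7, 8, 5, 0, 2, 4]

Answer: [1, 3, 6, 7, 8, 5, 0, 2, 4]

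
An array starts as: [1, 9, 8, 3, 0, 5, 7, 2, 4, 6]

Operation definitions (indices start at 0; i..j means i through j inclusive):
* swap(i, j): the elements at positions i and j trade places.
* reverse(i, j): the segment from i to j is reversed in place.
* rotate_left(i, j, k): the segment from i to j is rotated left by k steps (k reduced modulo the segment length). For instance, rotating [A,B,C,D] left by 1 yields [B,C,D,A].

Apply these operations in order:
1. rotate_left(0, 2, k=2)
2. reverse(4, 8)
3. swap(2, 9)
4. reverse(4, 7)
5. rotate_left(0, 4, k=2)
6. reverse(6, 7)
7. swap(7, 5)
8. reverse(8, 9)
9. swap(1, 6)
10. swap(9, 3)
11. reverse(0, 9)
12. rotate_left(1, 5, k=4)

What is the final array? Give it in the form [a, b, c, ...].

Answer: [8, 1, 9, 7, 3, 2, 0, 5, 4, 6]

Derivation:
After 1 (rotate_left(0, 2, k=2)): [8, 1, 9, 3, 0, 5, 7, 2, 4, 6]
After 2 (reverse(4, 8)): [8, 1, 9, 3, 4, 2, 7, 5, 0, 6]
After 3 (swap(2, 9)): [8, 1, 6, 3, 4, 2, 7, 5, 0, 9]
After 4 (reverse(4, 7)): [8, 1, 6, 3, 5, 7, 2, 4, 0, 9]
After 5 (rotate_left(0, 4, k=2)): [6, 3, 5, 8, 1, 7, 2, 4, 0, 9]
After 6 (reverse(6, 7)): [6, 3, 5, 8, 1, 7, 4, 2, 0, 9]
After 7 (swap(7, 5)): [6, 3, 5, 8, 1, 2, 4, 7, 0, 9]
After 8 (reverse(8, 9)): [6, 3, 5, 8, 1, 2, 4, 7, 9, 0]
After 9 (swap(1, 6)): [6, 4, 5, 8, 1, 2, 3, 7, 9, 0]
After 10 (swap(9, 3)): [6, 4, 5, 0, 1, 2, 3, 7, 9, 8]
After 11 (reverse(0, 9)): [8, 9, 7, 3, 2, 1, 0, 5, 4, 6]
After 12 (rotate_left(1, 5, k=4)): [8, 1, 9, 7, 3, 2, 0, 5, 4, 6]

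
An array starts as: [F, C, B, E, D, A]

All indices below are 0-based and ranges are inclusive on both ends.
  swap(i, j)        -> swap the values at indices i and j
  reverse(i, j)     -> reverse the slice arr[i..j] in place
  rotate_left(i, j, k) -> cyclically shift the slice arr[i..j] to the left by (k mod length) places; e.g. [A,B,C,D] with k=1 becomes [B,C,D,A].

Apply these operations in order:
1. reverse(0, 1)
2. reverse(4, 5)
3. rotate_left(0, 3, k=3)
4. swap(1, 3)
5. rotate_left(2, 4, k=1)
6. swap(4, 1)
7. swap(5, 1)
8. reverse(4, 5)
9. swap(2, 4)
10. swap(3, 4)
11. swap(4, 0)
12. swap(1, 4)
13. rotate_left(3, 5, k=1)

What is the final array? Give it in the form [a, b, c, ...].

After 1 (reverse(0, 1)): [C, F, B, E, D, A]
After 2 (reverse(4, 5)): [C, F, B, E, A, D]
After 3 (rotate_left(0, 3, k=3)): [E, C, F, B, A, D]
After 4 (swap(1, 3)): [E, B, F, C, A, D]
After 5 (rotate_left(2, 4, k=1)): [E, B, C, A, F, D]
After 6 (swap(4, 1)): [E, F, C, A, B, D]
After 7 (swap(5, 1)): [E, D, C, A, B, F]
After 8 (reverse(4, 5)): [E, D, C, A, F, B]
After 9 (swap(2, 4)): [E, D, F, A, C, B]
After 10 (swap(3, 4)): [E, D, F, C, A, B]
After 11 (swap(4, 0)): [A, D, F, C, E, B]
After 12 (swap(1, 4)): [A, E, F, C, D, B]
After 13 (rotate_left(3, 5, k=1)): [A, E, F, D, B, C]

Answer: [A, E, F, D, B, C]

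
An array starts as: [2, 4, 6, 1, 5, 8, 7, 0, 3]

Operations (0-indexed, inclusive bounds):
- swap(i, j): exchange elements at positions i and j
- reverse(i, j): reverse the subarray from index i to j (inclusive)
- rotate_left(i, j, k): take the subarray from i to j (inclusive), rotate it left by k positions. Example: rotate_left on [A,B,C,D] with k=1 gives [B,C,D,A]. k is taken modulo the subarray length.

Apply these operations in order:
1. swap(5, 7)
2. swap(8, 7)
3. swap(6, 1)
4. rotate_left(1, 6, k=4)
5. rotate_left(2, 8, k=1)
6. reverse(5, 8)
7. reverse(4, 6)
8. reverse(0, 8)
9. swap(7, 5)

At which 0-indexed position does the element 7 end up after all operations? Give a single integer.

Answer: 6

Derivation:
After 1 (swap(5, 7)): [2, 4, 6, 1, 5, 0, 7, 8, 3]
After 2 (swap(8, 7)): [2, 4, 6, 1, 5, 0, 7, 3, 8]
After 3 (swap(6, 1)): [2, 7, 6, 1, 5, 0, 4, 3, 8]
After 4 (rotate_left(1, 6, k=4)): [2, 0, 4, 7, 6, 1, 5, 3, 8]
After 5 (rotate_left(2, 8, k=1)): [2, 0, 7, 6, 1, 5, 3, 8, 4]
After 6 (reverse(5, 8)): [2, 0, 7, 6, 1, 4, 8, 3, 5]
After 7 (reverse(4, 6)): [2, 0, 7, 6, 8, 4, 1, 3, 5]
After 8 (reverse(0, 8)): [5, 3, 1, 4, 8, 6, 7, 0, 2]
After 9 (swap(7, 5)): [5, 3, 1, 4, 8, 0, 7, 6, 2]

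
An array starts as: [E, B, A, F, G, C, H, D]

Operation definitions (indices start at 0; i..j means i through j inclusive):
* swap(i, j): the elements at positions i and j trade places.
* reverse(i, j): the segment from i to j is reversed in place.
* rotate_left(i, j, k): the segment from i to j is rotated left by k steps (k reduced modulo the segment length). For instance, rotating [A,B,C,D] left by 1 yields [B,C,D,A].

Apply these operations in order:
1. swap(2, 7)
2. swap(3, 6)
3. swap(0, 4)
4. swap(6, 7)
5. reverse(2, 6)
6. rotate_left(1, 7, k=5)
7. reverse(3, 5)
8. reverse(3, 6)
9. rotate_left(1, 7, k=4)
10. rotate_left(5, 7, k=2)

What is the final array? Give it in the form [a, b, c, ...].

Answer: [G, A, C, H, D, B, F, E]

Derivation:
After 1 (swap(2, 7)): [E, B, D, F, G, C, H, A]
After 2 (swap(3, 6)): [E, B, D, H, G, C, F, A]
After 3 (swap(0, 4)): [G, B, D, H, E, C, F, A]
After 4 (swap(6, 7)): [G, B, D, H, E, C, A, F]
After 5 (reverse(2, 6)): [G, B, A, C, E, H, D, F]
After 6 (rotate_left(1, 7, k=5)): [G, D, F, B, A, C, E, H]
After 7 (reverse(3, 5)): [G, D, F, C, A, B, E, H]
After 8 (reverse(3, 6)): [G, D, F, E, B, A, C, H]
After 9 (rotate_left(1, 7, k=4)): [G, A, C, H, D, F, E, B]
After 10 (rotate_left(5, 7, k=2)): [G, A, C, H, D, B, F, E]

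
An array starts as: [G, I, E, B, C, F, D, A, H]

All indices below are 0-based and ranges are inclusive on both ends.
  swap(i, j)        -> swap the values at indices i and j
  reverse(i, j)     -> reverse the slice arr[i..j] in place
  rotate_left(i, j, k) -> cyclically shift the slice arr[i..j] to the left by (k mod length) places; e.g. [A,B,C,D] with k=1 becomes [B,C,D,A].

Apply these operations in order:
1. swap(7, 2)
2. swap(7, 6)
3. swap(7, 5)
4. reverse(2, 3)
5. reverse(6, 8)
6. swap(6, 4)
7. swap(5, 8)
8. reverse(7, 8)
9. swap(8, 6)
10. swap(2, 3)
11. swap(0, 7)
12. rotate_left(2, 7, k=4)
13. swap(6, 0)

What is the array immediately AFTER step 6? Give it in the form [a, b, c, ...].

Answer: [G, I, B, A, H, D, C, F, E]

Derivation:
After 1 (swap(7, 2)): [G, I, A, B, C, F, D, E, H]
After 2 (swap(7, 6)): [G, I, A, B, C, F, E, D, H]
After 3 (swap(7, 5)): [G, I, A, B, C, D, E, F, H]
After 4 (reverse(2, 3)): [G, I, B, A, C, D, E, F, H]
After 5 (reverse(6, 8)): [G, I, B, A, C, D, H, F, E]
After 6 (swap(6, 4)): [G, I, B, A, H, D, C, F, E]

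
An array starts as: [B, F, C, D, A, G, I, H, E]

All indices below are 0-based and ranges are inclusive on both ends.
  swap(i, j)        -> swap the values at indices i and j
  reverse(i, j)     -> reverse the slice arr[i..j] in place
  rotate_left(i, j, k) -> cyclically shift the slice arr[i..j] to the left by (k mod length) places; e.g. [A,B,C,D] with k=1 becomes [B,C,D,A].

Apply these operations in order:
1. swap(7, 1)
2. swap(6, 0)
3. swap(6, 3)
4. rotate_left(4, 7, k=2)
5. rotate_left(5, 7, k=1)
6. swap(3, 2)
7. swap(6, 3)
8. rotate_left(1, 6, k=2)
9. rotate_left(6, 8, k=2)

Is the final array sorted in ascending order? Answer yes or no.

After 1 (swap(7, 1)): [B, H, C, D, A, G, I, F, E]
After 2 (swap(6, 0)): [I, H, C, D, A, G, B, F, E]
After 3 (swap(6, 3)): [I, H, C, B, A, G, D, F, E]
After 4 (rotate_left(4, 7, k=2)): [I, H, C, B, D, F, A, G, E]
After 5 (rotate_left(5, 7, k=1)): [I, H, C, B, D, A, G, F, E]
After 6 (swap(3, 2)): [I, H, B, C, D, A, G, F, E]
After 7 (swap(6, 3)): [I, H, B, G, D, A, C, F, E]
After 8 (rotate_left(1, 6, k=2)): [I, G, D, A, C, H, B, F, E]
After 9 (rotate_left(6, 8, k=2)): [I, G, D, A, C, H, E, B, F]

Answer: no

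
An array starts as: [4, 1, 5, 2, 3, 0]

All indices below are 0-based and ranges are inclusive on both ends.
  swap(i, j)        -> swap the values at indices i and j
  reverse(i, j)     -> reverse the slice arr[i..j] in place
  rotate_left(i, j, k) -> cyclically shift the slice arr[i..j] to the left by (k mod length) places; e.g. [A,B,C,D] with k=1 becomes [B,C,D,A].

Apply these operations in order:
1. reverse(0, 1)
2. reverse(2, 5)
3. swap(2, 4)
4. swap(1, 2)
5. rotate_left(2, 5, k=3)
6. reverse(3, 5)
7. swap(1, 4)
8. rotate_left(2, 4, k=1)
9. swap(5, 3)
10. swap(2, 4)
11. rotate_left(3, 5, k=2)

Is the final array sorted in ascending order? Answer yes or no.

After 1 (reverse(0, 1)): [1, 4, 5, 2, 3, 0]
After 2 (reverse(2, 5)): [1, 4, 0, 3, 2, 5]
After 3 (swap(2, 4)): [1, 4, 2, 3, 0, 5]
After 4 (swap(1, 2)): [1, 2, 4, 3, 0, 5]
After 5 (rotate_left(2, 5, k=3)): [1, 2, 5, 4, 3, 0]
After 6 (reverse(3, 5)): [1, 2, 5, 0, 3, 4]
After 7 (swap(1, 4)): [1, 3, 5, 0, 2, 4]
After 8 (rotate_left(2, 4, k=1)): [1, 3, 0, 2, 5, 4]
After 9 (swap(5, 3)): [1, 3, 0, 4, 5, 2]
After 10 (swap(2, 4)): [1, 3, 5, 4, 0, 2]
After 11 (rotate_left(3, 5, k=2)): [1, 3, 5, 2, 4, 0]

Answer: no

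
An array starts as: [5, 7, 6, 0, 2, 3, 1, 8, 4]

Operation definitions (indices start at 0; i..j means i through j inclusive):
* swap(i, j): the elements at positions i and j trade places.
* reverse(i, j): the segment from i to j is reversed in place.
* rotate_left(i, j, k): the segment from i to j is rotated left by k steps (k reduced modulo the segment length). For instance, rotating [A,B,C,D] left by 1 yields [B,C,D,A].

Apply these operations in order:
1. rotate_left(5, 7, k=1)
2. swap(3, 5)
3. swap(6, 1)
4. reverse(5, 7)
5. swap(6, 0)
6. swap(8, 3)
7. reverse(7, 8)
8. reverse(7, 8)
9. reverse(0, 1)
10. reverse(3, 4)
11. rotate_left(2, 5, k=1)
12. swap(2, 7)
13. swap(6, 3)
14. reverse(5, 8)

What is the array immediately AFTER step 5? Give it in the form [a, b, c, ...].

After 1 (rotate_left(5, 7, k=1)): [5, 7, 6, 0, 2, 1, 8, 3, 4]
After 2 (swap(3, 5)): [5, 7, 6, 1, 2, 0, 8, 3, 4]
After 3 (swap(6, 1)): [5, 8, 6, 1, 2, 0, 7, 3, 4]
After 4 (reverse(5, 7)): [5, 8, 6, 1, 2, 3, 7, 0, 4]
After 5 (swap(6, 0)): [7, 8, 6, 1, 2, 3, 5, 0, 4]

Answer: [7, 8, 6, 1, 2, 3, 5, 0, 4]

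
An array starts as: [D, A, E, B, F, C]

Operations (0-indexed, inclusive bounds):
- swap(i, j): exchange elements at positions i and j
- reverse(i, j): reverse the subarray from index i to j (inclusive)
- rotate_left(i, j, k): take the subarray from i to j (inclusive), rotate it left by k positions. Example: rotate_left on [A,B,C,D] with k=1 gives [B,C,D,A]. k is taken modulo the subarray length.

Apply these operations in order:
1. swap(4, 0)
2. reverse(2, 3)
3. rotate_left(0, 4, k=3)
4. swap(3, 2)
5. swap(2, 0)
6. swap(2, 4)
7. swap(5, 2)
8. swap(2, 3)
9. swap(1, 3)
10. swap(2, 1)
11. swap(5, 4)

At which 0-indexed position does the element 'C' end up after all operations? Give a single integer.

Answer: 2

Derivation:
After 1 (swap(4, 0)): [F, A, E, B, D, C]
After 2 (reverse(2, 3)): [F, A, B, E, D, C]
After 3 (rotate_left(0, 4, k=3)): [E, D, F, A, B, C]
After 4 (swap(3, 2)): [E, D, A, F, B, C]
After 5 (swap(2, 0)): [A, D, E, F, B, C]
After 6 (swap(2, 4)): [A, D, B, F, E, C]
After 7 (swap(5, 2)): [A, D, C, F, E, B]
After 8 (swap(2, 3)): [A, D, F, C, E, B]
After 9 (swap(1, 3)): [A, C, F, D, E, B]
After 10 (swap(2, 1)): [A, F, C, D, E, B]
After 11 (swap(5, 4)): [A, F, C, D, B, E]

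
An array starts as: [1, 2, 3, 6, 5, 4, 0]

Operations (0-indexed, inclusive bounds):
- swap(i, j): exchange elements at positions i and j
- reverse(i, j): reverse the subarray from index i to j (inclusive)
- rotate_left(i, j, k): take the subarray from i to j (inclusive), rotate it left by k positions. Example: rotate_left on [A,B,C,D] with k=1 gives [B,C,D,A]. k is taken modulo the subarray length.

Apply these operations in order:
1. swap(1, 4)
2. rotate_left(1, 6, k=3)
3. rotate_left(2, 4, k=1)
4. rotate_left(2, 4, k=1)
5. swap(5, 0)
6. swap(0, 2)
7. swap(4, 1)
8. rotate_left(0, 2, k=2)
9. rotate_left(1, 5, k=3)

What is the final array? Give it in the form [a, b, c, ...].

Answer: [3, 2, 1, 5, 0, 4, 6]

Derivation:
After 1 (swap(1, 4)): [1, 5, 3, 6, 2, 4, 0]
After 2 (rotate_left(1, 6, k=3)): [1, 2, 4, 0, 5, 3, 6]
After 3 (rotate_left(2, 4, k=1)): [1, 2, 0, 5, 4, 3, 6]
After 4 (rotate_left(2, 4, k=1)): [1, 2, 5, 4, 0, 3, 6]
After 5 (swap(5, 0)): [3, 2, 5, 4, 0, 1, 6]
After 6 (swap(0, 2)): [5, 2, 3, 4, 0, 1, 6]
After 7 (swap(4, 1)): [5, 0, 3, 4, 2, 1, 6]
After 8 (rotate_left(0, 2, k=2)): [3, 5, 0, 4, 2, 1, 6]
After 9 (rotate_left(1, 5, k=3)): [3, 2, 1, 5, 0, 4, 6]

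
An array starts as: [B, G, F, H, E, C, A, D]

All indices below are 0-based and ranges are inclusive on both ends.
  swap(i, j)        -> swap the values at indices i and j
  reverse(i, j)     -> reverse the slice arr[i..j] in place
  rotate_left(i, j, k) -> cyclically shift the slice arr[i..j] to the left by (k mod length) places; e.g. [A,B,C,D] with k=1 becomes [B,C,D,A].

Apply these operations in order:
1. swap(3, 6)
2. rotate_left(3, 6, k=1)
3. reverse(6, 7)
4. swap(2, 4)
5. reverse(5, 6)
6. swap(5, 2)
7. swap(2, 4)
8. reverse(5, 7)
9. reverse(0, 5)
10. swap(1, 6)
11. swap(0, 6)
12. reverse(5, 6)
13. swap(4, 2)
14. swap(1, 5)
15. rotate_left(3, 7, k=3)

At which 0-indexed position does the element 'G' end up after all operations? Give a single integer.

After 1 (swap(3, 6)): [B, G, F, A, E, C, H, D]
After 2 (rotate_left(3, 6, k=1)): [B, G, F, E, C, H, A, D]
After 3 (reverse(6, 7)): [B, G, F, E, C, H, D, A]
After 4 (swap(2, 4)): [B, G, C, E, F, H, D, A]
After 5 (reverse(5, 6)): [B, G, C, E, F, D, H, A]
After 6 (swap(5, 2)): [B, G, D, E, F, C, H, A]
After 7 (swap(2, 4)): [B, G, F, E, D, C, H, A]
After 8 (reverse(5, 7)): [B, G, F, E, D, A, H, C]
After 9 (reverse(0, 5)): [A, D, E, F, G, B, H, C]
After 10 (swap(1, 6)): [A, H, E, F, G, B, D, C]
After 11 (swap(0, 6)): [D, H, E, F, G, B, A, C]
After 12 (reverse(5, 6)): [D, H, E, F, G, A, B, C]
After 13 (swap(4, 2)): [D, H, G, F, E, A, B, C]
After 14 (swap(1, 5)): [D, A, G, F, E, H, B, C]
After 15 (rotate_left(3, 7, k=3)): [D, A, G, B, C, F, E, H]

Answer: 2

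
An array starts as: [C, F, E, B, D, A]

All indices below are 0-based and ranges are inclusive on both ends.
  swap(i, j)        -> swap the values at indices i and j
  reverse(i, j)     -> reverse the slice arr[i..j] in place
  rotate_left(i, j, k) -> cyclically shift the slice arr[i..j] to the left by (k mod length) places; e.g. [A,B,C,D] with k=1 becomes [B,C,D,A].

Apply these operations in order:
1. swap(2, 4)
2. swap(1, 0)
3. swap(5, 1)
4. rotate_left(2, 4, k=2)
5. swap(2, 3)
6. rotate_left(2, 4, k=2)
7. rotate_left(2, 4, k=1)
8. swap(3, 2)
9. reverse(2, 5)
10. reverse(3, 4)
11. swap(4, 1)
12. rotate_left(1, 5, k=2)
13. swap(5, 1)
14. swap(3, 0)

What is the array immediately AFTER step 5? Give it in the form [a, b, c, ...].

After 1 (swap(2, 4)): [C, F, D, B, E, A]
After 2 (swap(1, 0)): [F, C, D, B, E, A]
After 3 (swap(5, 1)): [F, A, D, B, E, C]
After 4 (rotate_left(2, 4, k=2)): [F, A, E, D, B, C]
After 5 (swap(2, 3)): [F, A, D, E, B, C]

Answer: [F, A, D, E, B, C]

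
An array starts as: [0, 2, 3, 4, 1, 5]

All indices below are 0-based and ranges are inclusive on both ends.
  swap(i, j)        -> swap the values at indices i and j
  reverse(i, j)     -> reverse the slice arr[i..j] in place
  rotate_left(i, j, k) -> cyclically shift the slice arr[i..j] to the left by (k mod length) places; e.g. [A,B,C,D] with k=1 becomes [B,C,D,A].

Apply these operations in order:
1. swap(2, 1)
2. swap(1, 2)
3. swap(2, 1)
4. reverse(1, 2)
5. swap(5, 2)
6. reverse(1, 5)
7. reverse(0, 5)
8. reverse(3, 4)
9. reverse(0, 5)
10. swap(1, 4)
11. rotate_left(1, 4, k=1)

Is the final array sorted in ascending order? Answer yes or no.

Answer: no

Derivation:
After 1 (swap(2, 1)): [0, 3, 2, 4, 1, 5]
After 2 (swap(1, 2)): [0, 2, 3, 4, 1, 5]
After 3 (swap(2, 1)): [0, 3, 2, 4, 1, 5]
After 4 (reverse(1, 2)): [0, 2, 3, 4, 1, 5]
After 5 (swap(5, 2)): [0, 2, 5, 4, 1, 3]
After 6 (reverse(1, 5)): [0, 3, 1, 4, 5, 2]
After 7 (reverse(0, 5)): [2, 5, 4, 1, 3, 0]
After 8 (reverse(3, 4)): [2, 5, 4, 3, 1, 0]
After 9 (reverse(0, 5)): [0, 1, 3, 4, 5, 2]
After 10 (swap(1, 4)): [0, 5, 3, 4, 1, 2]
After 11 (rotate_left(1, 4, k=1)): [0, 3, 4, 1, 5, 2]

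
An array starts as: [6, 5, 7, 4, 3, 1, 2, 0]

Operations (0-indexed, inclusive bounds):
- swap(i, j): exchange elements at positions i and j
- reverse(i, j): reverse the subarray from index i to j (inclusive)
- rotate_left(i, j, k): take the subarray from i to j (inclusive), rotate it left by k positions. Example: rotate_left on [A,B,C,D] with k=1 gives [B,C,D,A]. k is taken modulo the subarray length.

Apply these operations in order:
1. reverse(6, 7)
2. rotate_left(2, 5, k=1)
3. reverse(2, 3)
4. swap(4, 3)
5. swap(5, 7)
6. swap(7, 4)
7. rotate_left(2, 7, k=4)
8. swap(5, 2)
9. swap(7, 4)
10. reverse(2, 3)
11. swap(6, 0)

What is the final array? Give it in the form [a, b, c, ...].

After 1 (reverse(6, 7)): [6, 5, 7, 4, 3, 1, 0, 2]
After 2 (rotate_left(2, 5, k=1)): [6, 5, 4, 3, 1, 7, 0, 2]
After 3 (reverse(2, 3)): [6, 5, 3, 4, 1, 7, 0, 2]
After 4 (swap(4, 3)): [6, 5, 3, 1, 4, 7, 0, 2]
After 5 (swap(5, 7)): [6, 5, 3, 1, 4, 2, 0, 7]
After 6 (swap(7, 4)): [6, 5, 3, 1, 7, 2, 0, 4]
After 7 (rotate_left(2, 7, k=4)): [6, 5, 0, 4, 3, 1, 7, 2]
After 8 (swap(5, 2)): [6, 5, 1, 4, 3, 0, 7, 2]
After 9 (swap(7, 4)): [6, 5, 1, 4, 2, 0, 7, 3]
After 10 (reverse(2, 3)): [6, 5, 4, 1, 2, 0, 7, 3]
After 11 (swap(6, 0)): [7, 5, 4, 1, 2, 0, 6, 3]

Answer: [7, 5, 4, 1, 2, 0, 6, 3]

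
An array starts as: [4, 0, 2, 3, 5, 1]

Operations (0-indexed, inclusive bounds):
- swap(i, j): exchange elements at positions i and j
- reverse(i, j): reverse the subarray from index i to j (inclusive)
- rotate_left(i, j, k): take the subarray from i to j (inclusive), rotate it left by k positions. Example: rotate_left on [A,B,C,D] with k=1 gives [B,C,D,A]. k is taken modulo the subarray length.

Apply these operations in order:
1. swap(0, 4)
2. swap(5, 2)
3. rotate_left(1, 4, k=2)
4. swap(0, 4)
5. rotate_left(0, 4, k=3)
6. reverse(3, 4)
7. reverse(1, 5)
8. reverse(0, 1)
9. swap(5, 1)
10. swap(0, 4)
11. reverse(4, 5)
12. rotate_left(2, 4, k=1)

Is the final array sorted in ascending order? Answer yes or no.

After 1 (swap(0, 4)): [5, 0, 2, 3, 4, 1]
After 2 (swap(5, 2)): [5, 0, 1, 3, 4, 2]
After 3 (rotate_left(1, 4, k=2)): [5, 3, 4, 0, 1, 2]
After 4 (swap(0, 4)): [1, 3, 4, 0, 5, 2]
After 5 (rotate_left(0, 4, k=3)): [0, 5, 1, 3, 4, 2]
After 6 (reverse(3, 4)): [0, 5, 1, 4, 3, 2]
After 7 (reverse(1, 5)): [0, 2, 3, 4, 1, 5]
After 8 (reverse(0, 1)): [2, 0, 3, 4, 1, 5]
After 9 (swap(5, 1)): [2, 5, 3, 4, 1, 0]
After 10 (swap(0, 4)): [1, 5, 3, 4, 2, 0]
After 11 (reverse(4, 5)): [1, 5, 3, 4, 0, 2]
After 12 (rotate_left(2, 4, k=1)): [1, 5, 4, 0, 3, 2]

Answer: no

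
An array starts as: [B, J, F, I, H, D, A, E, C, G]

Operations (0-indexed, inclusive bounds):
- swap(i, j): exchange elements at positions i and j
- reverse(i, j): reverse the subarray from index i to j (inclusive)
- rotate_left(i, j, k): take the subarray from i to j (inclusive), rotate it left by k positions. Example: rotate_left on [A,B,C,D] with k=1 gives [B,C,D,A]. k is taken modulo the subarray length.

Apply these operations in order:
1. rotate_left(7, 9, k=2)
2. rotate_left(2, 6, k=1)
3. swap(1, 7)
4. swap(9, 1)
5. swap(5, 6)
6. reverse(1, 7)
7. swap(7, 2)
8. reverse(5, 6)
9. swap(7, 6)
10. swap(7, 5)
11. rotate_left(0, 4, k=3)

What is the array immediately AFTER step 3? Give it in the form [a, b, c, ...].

Answer: [B, G, I, H, D, A, F, J, E, C]

Derivation:
After 1 (rotate_left(7, 9, k=2)): [B, J, F, I, H, D, A, G, E, C]
After 2 (rotate_left(2, 6, k=1)): [B, J, I, H, D, A, F, G, E, C]
After 3 (swap(1, 7)): [B, G, I, H, D, A, F, J, E, C]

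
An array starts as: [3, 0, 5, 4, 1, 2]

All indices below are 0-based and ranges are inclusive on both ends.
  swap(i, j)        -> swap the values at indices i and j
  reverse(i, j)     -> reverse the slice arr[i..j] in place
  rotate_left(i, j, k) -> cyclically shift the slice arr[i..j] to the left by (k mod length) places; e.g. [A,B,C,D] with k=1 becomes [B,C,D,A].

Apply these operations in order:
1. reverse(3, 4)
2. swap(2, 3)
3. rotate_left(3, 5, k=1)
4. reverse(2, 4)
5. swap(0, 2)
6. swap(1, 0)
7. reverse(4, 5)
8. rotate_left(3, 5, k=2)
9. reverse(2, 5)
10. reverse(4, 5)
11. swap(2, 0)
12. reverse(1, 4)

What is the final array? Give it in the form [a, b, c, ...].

Answer: [5, 3, 4, 0, 2, 1]

Derivation:
After 1 (reverse(3, 4)): [3, 0, 5, 1, 4, 2]
After 2 (swap(2, 3)): [3, 0, 1, 5, 4, 2]
After 3 (rotate_left(3, 5, k=1)): [3, 0, 1, 4, 2, 5]
After 4 (reverse(2, 4)): [3, 0, 2, 4, 1, 5]
After 5 (swap(0, 2)): [2, 0, 3, 4, 1, 5]
After 6 (swap(1, 0)): [0, 2, 3, 4, 1, 5]
After 7 (reverse(4, 5)): [0, 2, 3, 4, 5, 1]
After 8 (rotate_left(3, 5, k=2)): [0, 2, 3, 1, 4, 5]
After 9 (reverse(2, 5)): [0, 2, 5, 4, 1, 3]
After 10 (reverse(4, 5)): [0, 2, 5, 4, 3, 1]
After 11 (swap(2, 0)): [5, 2, 0, 4, 3, 1]
After 12 (reverse(1, 4)): [5, 3, 4, 0, 2, 1]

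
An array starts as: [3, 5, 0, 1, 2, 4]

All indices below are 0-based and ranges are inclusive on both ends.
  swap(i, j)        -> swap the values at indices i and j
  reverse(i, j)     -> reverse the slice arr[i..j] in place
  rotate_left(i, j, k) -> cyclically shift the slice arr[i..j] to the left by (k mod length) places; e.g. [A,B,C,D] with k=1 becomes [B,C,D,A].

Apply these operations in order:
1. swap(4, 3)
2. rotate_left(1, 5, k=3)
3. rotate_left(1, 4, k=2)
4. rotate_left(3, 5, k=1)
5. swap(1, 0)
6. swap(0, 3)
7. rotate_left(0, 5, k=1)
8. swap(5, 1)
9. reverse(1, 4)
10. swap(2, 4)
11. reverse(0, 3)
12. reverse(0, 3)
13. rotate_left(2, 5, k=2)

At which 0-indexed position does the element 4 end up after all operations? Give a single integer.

After 1 (swap(4, 3)): [3, 5, 0, 2, 1, 4]
After 2 (rotate_left(1, 5, k=3)): [3, 1, 4, 5, 0, 2]
After 3 (rotate_left(1, 4, k=2)): [3, 5, 0, 1, 4, 2]
After 4 (rotate_left(3, 5, k=1)): [3, 5, 0, 4, 2, 1]
After 5 (swap(1, 0)): [5, 3, 0, 4, 2, 1]
After 6 (swap(0, 3)): [4, 3, 0, 5, 2, 1]
After 7 (rotate_left(0, 5, k=1)): [3, 0, 5, 2, 1, 4]
After 8 (swap(5, 1)): [3, 4, 5, 2, 1, 0]
After 9 (reverse(1, 4)): [3, 1, 2, 5, 4, 0]
After 10 (swap(2, 4)): [3, 1, 4, 5, 2, 0]
After 11 (reverse(0, 3)): [5, 4, 1, 3, 2, 0]
After 12 (reverse(0, 3)): [3, 1, 4, 5, 2, 0]
After 13 (rotate_left(2, 5, k=2)): [3, 1, 2, 0, 4, 5]

Answer: 4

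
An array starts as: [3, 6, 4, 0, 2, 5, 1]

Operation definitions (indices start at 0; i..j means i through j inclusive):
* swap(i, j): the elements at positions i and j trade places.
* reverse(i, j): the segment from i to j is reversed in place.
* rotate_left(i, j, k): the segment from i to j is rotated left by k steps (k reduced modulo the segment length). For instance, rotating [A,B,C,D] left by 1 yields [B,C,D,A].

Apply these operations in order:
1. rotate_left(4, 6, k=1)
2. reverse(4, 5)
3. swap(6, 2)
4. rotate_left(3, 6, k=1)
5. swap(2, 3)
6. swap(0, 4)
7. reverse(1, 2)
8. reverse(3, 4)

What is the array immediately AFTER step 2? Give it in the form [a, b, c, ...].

After 1 (rotate_left(4, 6, k=1)): [3, 6, 4, 0, 5, 1, 2]
After 2 (reverse(4, 5)): [3, 6, 4, 0, 1, 5, 2]

Answer: [3, 6, 4, 0, 1, 5, 2]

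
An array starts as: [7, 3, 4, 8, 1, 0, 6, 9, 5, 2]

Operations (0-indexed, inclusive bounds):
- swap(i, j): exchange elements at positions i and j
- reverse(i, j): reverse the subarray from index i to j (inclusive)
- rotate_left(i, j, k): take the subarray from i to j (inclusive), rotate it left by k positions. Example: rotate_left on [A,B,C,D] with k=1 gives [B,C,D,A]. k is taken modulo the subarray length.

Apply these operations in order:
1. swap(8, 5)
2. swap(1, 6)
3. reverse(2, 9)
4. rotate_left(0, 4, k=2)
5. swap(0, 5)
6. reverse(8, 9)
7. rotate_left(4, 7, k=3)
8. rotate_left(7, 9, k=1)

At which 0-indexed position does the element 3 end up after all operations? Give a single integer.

Answer: 0

Derivation:
After 1 (swap(8, 5)): [7, 3, 4, 8, 1, 5, 6, 9, 0, 2]
After 2 (swap(1, 6)): [7, 6, 4, 8, 1, 5, 3, 9, 0, 2]
After 3 (reverse(2, 9)): [7, 6, 2, 0, 9, 3, 5, 1, 8, 4]
After 4 (rotate_left(0, 4, k=2)): [2, 0, 9, 7, 6, 3, 5, 1, 8, 4]
After 5 (swap(0, 5)): [3, 0, 9, 7, 6, 2, 5, 1, 8, 4]
After 6 (reverse(8, 9)): [3, 0, 9, 7, 6, 2, 5, 1, 4, 8]
After 7 (rotate_left(4, 7, k=3)): [3, 0, 9, 7, 1, 6, 2, 5, 4, 8]
After 8 (rotate_left(7, 9, k=1)): [3, 0, 9, 7, 1, 6, 2, 4, 8, 5]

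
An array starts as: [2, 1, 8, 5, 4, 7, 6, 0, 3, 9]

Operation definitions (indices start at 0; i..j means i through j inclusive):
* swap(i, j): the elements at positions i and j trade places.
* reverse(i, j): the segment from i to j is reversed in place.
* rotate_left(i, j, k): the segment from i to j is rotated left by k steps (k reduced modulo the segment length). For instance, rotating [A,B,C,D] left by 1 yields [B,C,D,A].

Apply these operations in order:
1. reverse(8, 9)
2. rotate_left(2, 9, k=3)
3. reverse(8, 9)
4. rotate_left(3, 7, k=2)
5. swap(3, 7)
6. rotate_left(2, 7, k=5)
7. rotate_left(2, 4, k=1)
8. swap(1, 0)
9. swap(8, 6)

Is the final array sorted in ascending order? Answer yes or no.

After 1 (reverse(8, 9)): [2, 1, 8, 5, 4, 7, 6, 0, 9, 3]
After 2 (rotate_left(2, 9, k=3)): [2, 1, 7, 6, 0, 9, 3, 8, 5, 4]
After 3 (reverse(8, 9)): [2, 1, 7, 6, 0, 9, 3, 8, 4, 5]
After 4 (rotate_left(3, 7, k=2)): [2, 1, 7, 9, 3, 8, 6, 0, 4, 5]
After 5 (swap(3, 7)): [2, 1, 7, 0, 3, 8, 6, 9, 4, 5]
After 6 (rotate_left(2, 7, k=5)): [2, 1, 9, 7, 0, 3, 8, 6, 4, 5]
After 7 (rotate_left(2, 4, k=1)): [2, 1, 7, 0, 9, 3, 8, 6, 4, 5]
After 8 (swap(1, 0)): [1, 2, 7, 0, 9, 3, 8, 6, 4, 5]
After 9 (swap(8, 6)): [1, 2, 7, 0, 9, 3, 4, 6, 8, 5]

Answer: no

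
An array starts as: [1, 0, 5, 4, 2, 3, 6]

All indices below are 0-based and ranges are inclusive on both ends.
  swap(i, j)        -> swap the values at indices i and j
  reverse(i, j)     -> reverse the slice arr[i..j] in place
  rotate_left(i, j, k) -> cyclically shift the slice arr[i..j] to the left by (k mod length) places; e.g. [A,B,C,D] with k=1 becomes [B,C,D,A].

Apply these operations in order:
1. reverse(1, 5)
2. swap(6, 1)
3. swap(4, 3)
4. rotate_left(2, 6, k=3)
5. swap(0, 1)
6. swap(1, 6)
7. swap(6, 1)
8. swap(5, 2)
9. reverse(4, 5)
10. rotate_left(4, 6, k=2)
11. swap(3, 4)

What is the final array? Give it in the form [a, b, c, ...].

Answer: [6, 1, 5, 4, 3, 0, 2]

Derivation:
After 1 (reverse(1, 5)): [1, 3, 2, 4, 5, 0, 6]
After 2 (swap(6, 1)): [1, 6, 2, 4, 5, 0, 3]
After 3 (swap(4, 3)): [1, 6, 2, 5, 4, 0, 3]
After 4 (rotate_left(2, 6, k=3)): [1, 6, 0, 3, 2, 5, 4]
After 5 (swap(0, 1)): [6, 1, 0, 3, 2, 5, 4]
After 6 (swap(1, 6)): [6, 4, 0, 3, 2, 5, 1]
After 7 (swap(6, 1)): [6, 1, 0, 3, 2, 5, 4]
After 8 (swap(5, 2)): [6, 1, 5, 3, 2, 0, 4]
After 9 (reverse(4, 5)): [6, 1, 5, 3, 0, 2, 4]
After 10 (rotate_left(4, 6, k=2)): [6, 1, 5, 3, 4, 0, 2]
After 11 (swap(3, 4)): [6, 1, 5, 4, 3, 0, 2]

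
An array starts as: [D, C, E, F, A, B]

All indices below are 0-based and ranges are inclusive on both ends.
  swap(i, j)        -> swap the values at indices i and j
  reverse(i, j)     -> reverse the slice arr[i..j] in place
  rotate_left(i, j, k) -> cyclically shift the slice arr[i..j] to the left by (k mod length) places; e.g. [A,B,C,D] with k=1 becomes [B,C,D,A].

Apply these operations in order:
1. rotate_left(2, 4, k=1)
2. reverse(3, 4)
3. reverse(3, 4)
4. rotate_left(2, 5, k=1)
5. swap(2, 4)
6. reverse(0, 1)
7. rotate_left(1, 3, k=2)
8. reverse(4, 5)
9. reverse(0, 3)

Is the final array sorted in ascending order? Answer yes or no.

Answer: no

Derivation:
After 1 (rotate_left(2, 4, k=1)): [D, C, F, A, E, B]
After 2 (reverse(3, 4)): [D, C, F, E, A, B]
After 3 (reverse(3, 4)): [D, C, F, A, E, B]
After 4 (rotate_left(2, 5, k=1)): [D, C, A, E, B, F]
After 5 (swap(2, 4)): [D, C, B, E, A, F]
After 6 (reverse(0, 1)): [C, D, B, E, A, F]
After 7 (rotate_left(1, 3, k=2)): [C, E, D, B, A, F]
After 8 (reverse(4, 5)): [C, E, D, B, F, A]
After 9 (reverse(0, 3)): [B, D, E, C, F, A]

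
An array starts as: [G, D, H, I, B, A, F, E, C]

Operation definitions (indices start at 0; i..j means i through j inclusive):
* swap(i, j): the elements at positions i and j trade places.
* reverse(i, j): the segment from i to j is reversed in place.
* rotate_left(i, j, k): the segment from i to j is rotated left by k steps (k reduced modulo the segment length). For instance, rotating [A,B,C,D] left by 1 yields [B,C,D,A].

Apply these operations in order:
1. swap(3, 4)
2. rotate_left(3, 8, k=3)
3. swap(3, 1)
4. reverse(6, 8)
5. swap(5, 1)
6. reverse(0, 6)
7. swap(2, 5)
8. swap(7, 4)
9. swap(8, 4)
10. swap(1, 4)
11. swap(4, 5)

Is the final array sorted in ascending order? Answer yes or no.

Answer: yes

Derivation:
After 1 (swap(3, 4)): [G, D, H, B, I, A, F, E, C]
After 2 (rotate_left(3, 8, k=3)): [G, D, H, F, E, C, B, I, A]
After 3 (swap(3, 1)): [G, F, H, D, E, C, B, I, A]
After 4 (reverse(6, 8)): [G, F, H, D, E, C, A, I, B]
After 5 (swap(5, 1)): [G, C, H, D, E, F, A, I, B]
After 6 (reverse(0, 6)): [A, F, E, D, H, C, G, I, B]
After 7 (swap(2, 5)): [A, F, C, D, H, E, G, I, B]
After 8 (swap(7, 4)): [A, F, C, D, I, E, G, H, B]
After 9 (swap(8, 4)): [A, F, C, D, B, E, G, H, I]
After 10 (swap(1, 4)): [A, B, C, D, F, E, G, H, I]
After 11 (swap(4, 5)): [A, B, C, D, E, F, G, H, I]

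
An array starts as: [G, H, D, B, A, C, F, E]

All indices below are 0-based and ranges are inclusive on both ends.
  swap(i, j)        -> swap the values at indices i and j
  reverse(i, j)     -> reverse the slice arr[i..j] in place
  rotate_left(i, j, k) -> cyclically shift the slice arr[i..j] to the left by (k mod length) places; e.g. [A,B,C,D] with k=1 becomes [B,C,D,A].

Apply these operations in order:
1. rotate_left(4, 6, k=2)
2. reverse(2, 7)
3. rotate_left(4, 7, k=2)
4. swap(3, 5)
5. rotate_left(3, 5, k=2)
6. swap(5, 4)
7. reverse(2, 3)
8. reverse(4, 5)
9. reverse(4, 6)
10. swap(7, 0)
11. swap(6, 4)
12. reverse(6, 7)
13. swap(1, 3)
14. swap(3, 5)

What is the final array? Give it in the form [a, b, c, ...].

After 1 (rotate_left(4, 6, k=2)): [G, H, D, B, F, A, C, E]
After 2 (reverse(2, 7)): [G, H, E, C, A, F, B, D]
After 3 (rotate_left(4, 7, k=2)): [G, H, E, C, B, D, A, F]
After 4 (swap(3, 5)): [G, H, E, D, B, C, A, F]
After 5 (rotate_left(3, 5, k=2)): [G, H, E, C, D, B, A, F]
After 6 (swap(5, 4)): [G, H, E, C, B, D, A, F]
After 7 (reverse(2, 3)): [G, H, C, E, B, D, A, F]
After 8 (reverse(4, 5)): [G, H, C, E, D, B, A, F]
After 9 (reverse(4, 6)): [G, H, C, E, A, B, D, F]
After 10 (swap(7, 0)): [F, H, C, E, A, B, D, G]
After 11 (swap(6, 4)): [F, H, C, E, D, B, A, G]
After 12 (reverse(6, 7)): [F, H, C, E, D, B, G, A]
After 13 (swap(1, 3)): [F, E, C, H, D, B, G, A]
After 14 (swap(3, 5)): [F, E, C, B, D, H, G, A]

Answer: [F, E, C, B, D, H, G, A]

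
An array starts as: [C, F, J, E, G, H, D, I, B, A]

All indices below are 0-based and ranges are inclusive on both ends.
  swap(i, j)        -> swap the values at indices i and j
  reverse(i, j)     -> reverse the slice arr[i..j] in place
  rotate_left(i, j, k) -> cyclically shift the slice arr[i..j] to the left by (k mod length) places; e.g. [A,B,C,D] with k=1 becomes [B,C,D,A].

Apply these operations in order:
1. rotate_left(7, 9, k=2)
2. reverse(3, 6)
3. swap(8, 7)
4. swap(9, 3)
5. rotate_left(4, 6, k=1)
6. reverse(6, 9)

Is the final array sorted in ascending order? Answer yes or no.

After 1 (rotate_left(7, 9, k=2)): [C, F, J, E, G, H, D, A, I, B]
After 2 (reverse(3, 6)): [C, F, J, D, H, G, E, A, I, B]
After 3 (swap(8, 7)): [C, F, J, D, H, G, E, I, A, B]
After 4 (swap(9, 3)): [C, F, J, B, H, G, E, I, A, D]
After 5 (rotate_left(4, 6, k=1)): [C, F, J, B, G, E, H, I, A, D]
After 6 (reverse(6, 9)): [C, F, J, B, G, E, D, A, I, H]

Answer: no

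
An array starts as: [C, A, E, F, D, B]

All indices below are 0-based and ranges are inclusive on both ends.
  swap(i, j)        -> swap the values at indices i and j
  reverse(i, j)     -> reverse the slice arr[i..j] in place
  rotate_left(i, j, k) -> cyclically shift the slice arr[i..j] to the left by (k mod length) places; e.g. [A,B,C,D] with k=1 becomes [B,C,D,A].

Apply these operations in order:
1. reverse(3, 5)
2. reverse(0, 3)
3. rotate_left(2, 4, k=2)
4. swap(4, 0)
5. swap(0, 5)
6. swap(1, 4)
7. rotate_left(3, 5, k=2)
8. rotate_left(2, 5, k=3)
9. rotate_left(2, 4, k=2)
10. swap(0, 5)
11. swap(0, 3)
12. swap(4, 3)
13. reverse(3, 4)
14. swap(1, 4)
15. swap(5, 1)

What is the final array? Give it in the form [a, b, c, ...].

Answer: [E, F, C, A, B, D]

Derivation:
After 1 (reverse(3, 5)): [C, A, E, B, D, F]
After 2 (reverse(0, 3)): [B, E, A, C, D, F]
After 3 (rotate_left(2, 4, k=2)): [B, E, D, A, C, F]
After 4 (swap(4, 0)): [C, E, D, A, B, F]
After 5 (swap(0, 5)): [F, E, D, A, B, C]
After 6 (swap(1, 4)): [F, B, D, A, E, C]
After 7 (rotate_left(3, 5, k=2)): [F, B, D, C, A, E]
After 8 (rotate_left(2, 5, k=3)): [F, B, E, D, C, A]
After 9 (rotate_left(2, 4, k=2)): [F, B, C, E, D, A]
After 10 (swap(0, 5)): [A, B, C, E, D, F]
After 11 (swap(0, 3)): [E, B, C, A, D, F]
After 12 (swap(4, 3)): [E, B, C, D, A, F]
After 13 (reverse(3, 4)): [E, B, C, A, D, F]
After 14 (swap(1, 4)): [E, D, C, A, B, F]
After 15 (swap(5, 1)): [E, F, C, A, B, D]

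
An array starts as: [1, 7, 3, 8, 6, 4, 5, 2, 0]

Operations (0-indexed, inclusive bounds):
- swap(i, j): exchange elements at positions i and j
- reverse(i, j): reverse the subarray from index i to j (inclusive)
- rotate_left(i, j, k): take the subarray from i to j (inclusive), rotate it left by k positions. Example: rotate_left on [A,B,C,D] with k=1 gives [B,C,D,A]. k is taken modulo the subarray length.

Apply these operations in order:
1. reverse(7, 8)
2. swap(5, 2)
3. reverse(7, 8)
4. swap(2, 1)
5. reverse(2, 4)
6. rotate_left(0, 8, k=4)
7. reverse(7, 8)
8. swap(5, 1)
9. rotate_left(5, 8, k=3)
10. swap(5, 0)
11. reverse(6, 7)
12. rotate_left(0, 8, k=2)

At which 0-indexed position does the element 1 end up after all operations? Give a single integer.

After 1 (reverse(7, 8)): [1, 7, 3, 8, 6, 4, 5, 0, 2]
After 2 (swap(5, 2)): [1, 7, 4, 8, 6, 3, 5, 0, 2]
After 3 (reverse(7, 8)): [1, 7, 4, 8, 6, 3, 5, 2, 0]
After 4 (swap(2, 1)): [1, 4, 7, 8, 6, 3, 5, 2, 0]
After 5 (reverse(2, 4)): [1, 4, 6, 8, 7, 3, 5, 2, 0]
After 6 (rotate_left(0, 8, k=4)): [7, 3, 5, 2, 0, 1, 4, 6, 8]
After 7 (reverse(7, 8)): [7, 3, 5, 2, 0, 1, 4, 8, 6]
After 8 (swap(5, 1)): [7, 1, 5, 2, 0, 3, 4, 8, 6]
After 9 (rotate_left(5, 8, k=3)): [7, 1, 5, 2, 0, 6, 3, 4, 8]
After 10 (swap(5, 0)): [6, 1, 5, 2, 0, 7, 3, 4, 8]
After 11 (reverse(6, 7)): [6, 1, 5, 2, 0, 7, 4, 3, 8]
After 12 (rotate_left(0, 8, k=2)): [5, 2, 0, 7, 4, 3, 8, 6, 1]

Answer: 8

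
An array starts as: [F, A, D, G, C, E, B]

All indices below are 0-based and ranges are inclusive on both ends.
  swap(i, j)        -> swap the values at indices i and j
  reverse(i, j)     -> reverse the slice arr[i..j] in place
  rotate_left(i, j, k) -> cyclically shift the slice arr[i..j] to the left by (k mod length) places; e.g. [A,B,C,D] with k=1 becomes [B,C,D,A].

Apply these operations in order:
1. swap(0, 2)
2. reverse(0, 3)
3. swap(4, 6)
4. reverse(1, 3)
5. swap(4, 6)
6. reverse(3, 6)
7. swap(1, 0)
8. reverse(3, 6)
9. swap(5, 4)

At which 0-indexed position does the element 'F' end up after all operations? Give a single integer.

After 1 (swap(0, 2)): [D, A, F, G, C, E, B]
After 2 (reverse(0, 3)): [G, F, A, D, C, E, B]
After 3 (swap(4, 6)): [G, F, A, D, B, E, C]
After 4 (reverse(1, 3)): [G, D, A, F, B, E, C]
After 5 (swap(4, 6)): [G, D, A, F, C, E, B]
After 6 (reverse(3, 6)): [G, D, A, B, E, C, F]
After 7 (swap(1, 0)): [D, G, A, B, E, C, F]
After 8 (reverse(3, 6)): [D, G, A, F, C, E, B]
After 9 (swap(5, 4)): [D, G, A, F, E, C, B]

Answer: 3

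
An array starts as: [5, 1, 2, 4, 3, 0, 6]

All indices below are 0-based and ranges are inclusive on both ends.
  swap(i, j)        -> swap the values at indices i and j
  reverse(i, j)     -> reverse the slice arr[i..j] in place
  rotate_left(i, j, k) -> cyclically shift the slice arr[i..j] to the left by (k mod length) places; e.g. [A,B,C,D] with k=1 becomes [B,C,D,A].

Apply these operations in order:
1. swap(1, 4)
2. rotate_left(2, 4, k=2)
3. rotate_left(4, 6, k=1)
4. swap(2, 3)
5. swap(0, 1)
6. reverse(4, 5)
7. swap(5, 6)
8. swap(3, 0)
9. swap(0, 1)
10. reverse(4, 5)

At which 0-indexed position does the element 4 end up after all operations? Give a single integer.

Answer: 4

Derivation:
After 1 (swap(1, 4)): [5, 3, 2, 4, 1, 0, 6]
After 2 (rotate_left(2, 4, k=2)): [5, 3, 1, 2, 4, 0, 6]
After 3 (rotate_left(4, 6, k=1)): [5, 3, 1, 2, 0, 6, 4]
After 4 (swap(2, 3)): [5, 3, 2, 1, 0, 6, 4]
After 5 (swap(0, 1)): [3, 5, 2, 1, 0, 6, 4]
After 6 (reverse(4, 5)): [3, 5, 2, 1, 6, 0, 4]
After 7 (swap(5, 6)): [3, 5, 2, 1, 6, 4, 0]
After 8 (swap(3, 0)): [1, 5, 2, 3, 6, 4, 0]
After 9 (swap(0, 1)): [5, 1, 2, 3, 6, 4, 0]
After 10 (reverse(4, 5)): [5, 1, 2, 3, 4, 6, 0]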